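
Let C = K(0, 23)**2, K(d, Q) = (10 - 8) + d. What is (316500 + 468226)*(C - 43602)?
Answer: -34212484148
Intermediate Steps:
K(d, Q) = 2 + d
C = 4 (C = (2 + 0)**2 = 2**2 = 4)
(316500 + 468226)*(C - 43602) = (316500 + 468226)*(4 - 43602) = 784726*(-43598) = -34212484148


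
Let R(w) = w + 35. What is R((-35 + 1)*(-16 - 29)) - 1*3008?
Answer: -1443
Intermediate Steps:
R(w) = 35 + w
R((-35 + 1)*(-16 - 29)) - 1*3008 = (35 + (-35 + 1)*(-16 - 29)) - 1*3008 = (35 - 34*(-45)) - 3008 = (35 + 1530) - 3008 = 1565 - 3008 = -1443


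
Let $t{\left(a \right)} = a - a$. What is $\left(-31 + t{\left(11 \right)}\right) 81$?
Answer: $-2511$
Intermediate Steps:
$t{\left(a \right)} = 0$
$\left(-31 + t{\left(11 \right)}\right) 81 = \left(-31 + 0\right) 81 = \left(-31\right) 81 = -2511$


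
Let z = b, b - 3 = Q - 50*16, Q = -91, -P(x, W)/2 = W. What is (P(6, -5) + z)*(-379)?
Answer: 332762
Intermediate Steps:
P(x, W) = -2*W
b = -888 (b = 3 + (-91 - 50*16) = 3 + (-91 - 1*800) = 3 + (-91 - 800) = 3 - 891 = -888)
z = -888
(P(6, -5) + z)*(-379) = (-2*(-5) - 888)*(-379) = (10 - 888)*(-379) = -878*(-379) = 332762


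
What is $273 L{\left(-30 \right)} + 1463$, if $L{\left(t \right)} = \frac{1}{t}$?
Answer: $\frac{14539}{10} \approx 1453.9$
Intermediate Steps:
$273 L{\left(-30 \right)} + 1463 = \frac{273}{-30} + 1463 = 273 \left(- \frac{1}{30}\right) + 1463 = - \frac{91}{10} + 1463 = \frac{14539}{10}$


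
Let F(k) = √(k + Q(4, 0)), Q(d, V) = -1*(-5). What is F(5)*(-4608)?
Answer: -4608*√10 ≈ -14572.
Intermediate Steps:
Q(d, V) = 5
F(k) = √(5 + k) (F(k) = √(k + 5) = √(5 + k))
F(5)*(-4608) = √(5 + 5)*(-4608) = √10*(-4608) = -4608*√10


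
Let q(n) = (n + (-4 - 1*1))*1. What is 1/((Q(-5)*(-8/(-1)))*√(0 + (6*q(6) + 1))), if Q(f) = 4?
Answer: √7/224 ≈ 0.011811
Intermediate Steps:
q(n) = -5 + n (q(n) = (n + (-4 - 1))*1 = (n - 5)*1 = (-5 + n)*1 = -5 + n)
1/((Q(-5)*(-8/(-1)))*√(0 + (6*q(6) + 1))) = 1/((4*(-8/(-1)))*√(0 + (6*(-5 + 6) + 1))) = 1/((4*(-8*(-1)))*√(0 + (6*1 + 1))) = 1/((4*8)*√(0 + (6 + 1))) = 1/(32*√(0 + 7)) = 1/(32*√7) = √7/224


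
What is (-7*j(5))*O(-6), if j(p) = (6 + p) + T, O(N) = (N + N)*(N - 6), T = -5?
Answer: -6048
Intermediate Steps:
O(N) = 2*N*(-6 + N) (O(N) = (2*N)*(-6 + N) = 2*N*(-6 + N))
j(p) = 1 + p (j(p) = (6 + p) - 5 = 1 + p)
(-7*j(5))*O(-6) = (-7*(1 + 5))*(2*(-6)*(-6 - 6)) = (-7*6)*(2*(-6)*(-12)) = -42*144 = -6048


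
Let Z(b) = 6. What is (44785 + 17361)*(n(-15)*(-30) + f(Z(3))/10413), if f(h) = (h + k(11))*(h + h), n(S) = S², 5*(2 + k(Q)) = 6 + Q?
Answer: -7280161654892/17355 ≈ -4.1949e+8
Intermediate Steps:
k(Q) = -⅘ + Q/5 (k(Q) = -2 + (6 + Q)/5 = -2 + (6/5 + Q/5) = -⅘ + Q/5)
f(h) = 2*h*(7/5 + h) (f(h) = (h + (-⅘ + (⅕)*11))*(h + h) = (h + (-⅘ + 11/5))*(2*h) = (h + 7/5)*(2*h) = (7/5 + h)*(2*h) = 2*h*(7/5 + h))
(44785 + 17361)*(n(-15)*(-30) + f(Z(3))/10413) = (44785 + 17361)*((-15)²*(-30) + ((⅖)*6*(7 + 5*6))/10413) = 62146*(225*(-30) + ((⅖)*6*(7 + 30))*(1/10413)) = 62146*(-6750 + ((⅖)*6*37)*(1/10413)) = 62146*(-6750 + (444/5)*(1/10413)) = 62146*(-6750 + 148/17355) = 62146*(-117146102/17355) = -7280161654892/17355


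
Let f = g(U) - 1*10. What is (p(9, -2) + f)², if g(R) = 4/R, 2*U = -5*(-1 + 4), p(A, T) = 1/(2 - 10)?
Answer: 1635841/14400 ≈ 113.60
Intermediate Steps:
p(A, T) = -⅛ (p(A, T) = 1/(-8) = -⅛)
U = -15/2 (U = (-5*(-1 + 4))/2 = (-5*3)/2 = (½)*(-15) = -15/2 ≈ -7.5000)
f = -158/15 (f = 4/(-15/2) - 1*10 = 4*(-2/15) - 10 = -8/15 - 10 = -158/15 ≈ -10.533)
(p(9, -2) + f)² = (-⅛ - 158/15)² = (-1279/120)² = 1635841/14400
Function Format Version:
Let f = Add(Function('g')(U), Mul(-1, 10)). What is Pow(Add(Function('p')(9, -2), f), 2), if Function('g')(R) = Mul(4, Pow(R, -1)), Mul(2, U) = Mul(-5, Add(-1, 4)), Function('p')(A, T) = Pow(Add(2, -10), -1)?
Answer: Rational(1635841, 14400) ≈ 113.60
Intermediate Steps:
Function('p')(A, T) = Rational(-1, 8) (Function('p')(A, T) = Pow(-8, -1) = Rational(-1, 8))
U = Rational(-15, 2) (U = Mul(Rational(1, 2), Mul(-5, Add(-1, 4))) = Mul(Rational(1, 2), Mul(-5, 3)) = Mul(Rational(1, 2), -15) = Rational(-15, 2) ≈ -7.5000)
f = Rational(-158, 15) (f = Add(Mul(4, Pow(Rational(-15, 2), -1)), Mul(-1, 10)) = Add(Mul(4, Rational(-2, 15)), -10) = Add(Rational(-8, 15), -10) = Rational(-158, 15) ≈ -10.533)
Pow(Add(Function('p')(9, -2), f), 2) = Pow(Add(Rational(-1, 8), Rational(-158, 15)), 2) = Pow(Rational(-1279, 120), 2) = Rational(1635841, 14400)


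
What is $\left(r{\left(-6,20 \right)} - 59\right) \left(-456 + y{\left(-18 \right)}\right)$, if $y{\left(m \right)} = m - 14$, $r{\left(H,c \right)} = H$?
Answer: $31720$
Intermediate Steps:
$y{\left(m \right)} = -14 + m$
$\left(r{\left(-6,20 \right)} - 59\right) \left(-456 + y{\left(-18 \right)}\right) = \left(-6 - 59\right) \left(-456 - 32\right) = - 65 \left(-456 - 32\right) = \left(-65\right) \left(-488\right) = 31720$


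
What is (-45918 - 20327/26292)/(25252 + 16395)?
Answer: -1207296383/1094982924 ≈ -1.1026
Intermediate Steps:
(-45918 - 20327/26292)/(25252 + 16395) = (-45918 - 20327*1/26292)/41647 = (-45918 - 20327/26292)*(1/41647) = -1207296383/26292*1/41647 = -1207296383/1094982924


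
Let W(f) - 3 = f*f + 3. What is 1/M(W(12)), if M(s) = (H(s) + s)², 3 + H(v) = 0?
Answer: 1/21609 ≈ 4.6277e-5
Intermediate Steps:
H(v) = -3 (H(v) = -3 + 0 = -3)
W(f) = 6 + f² (W(f) = 3 + (f*f + 3) = 3 + (f² + 3) = 3 + (3 + f²) = 6 + f²)
M(s) = (-3 + s)²
1/M(W(12)) = 1/((-3 + (6 + 12²))²) = 1/((-3 + (6 + 144))²) = 1/((-3 + 150)²) = 1/(147²) = 1/21609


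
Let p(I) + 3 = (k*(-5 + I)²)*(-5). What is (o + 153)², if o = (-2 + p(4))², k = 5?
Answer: 1108809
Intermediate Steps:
p(I) = -3 - 25*(-5 + I)² (p(I) = -3 + (5*(-5 + I)²)*(-5) = -3 - 25*(-5 + I)²)
o = 900 (o = (-2 + (-3 - 25*(-5 + 4)²))² = (-2 + (-3 - 25*(-1)²))² = (-2 + (-3 - 25*1))² = (-2 + (-3 - 25))² = (-2 - 28)² = (-30)² = 900)
(o + 153)² = (900 + 153)² = 1053² = 1108809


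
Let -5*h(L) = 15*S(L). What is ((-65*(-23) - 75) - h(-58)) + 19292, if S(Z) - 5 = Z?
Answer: 20553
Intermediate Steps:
S(Z) = 5 + Z
h(L) = -15 - 3*L (h(L) = -3*(5 + L) = -(75 + 15*L)/5 = -15 - 3*L)
((-65*(-23) - 75) - h(-58)) + 19292 = ((-65*(-23) - 75) - (-15 - 3*(-58))) + 19292 = ((1495 - 75) - (-15 + 174)) + 19292 = (1420 - 1*159) + 19292 = (1420 - 159) + 19292 = 1261 + 19292 = 20553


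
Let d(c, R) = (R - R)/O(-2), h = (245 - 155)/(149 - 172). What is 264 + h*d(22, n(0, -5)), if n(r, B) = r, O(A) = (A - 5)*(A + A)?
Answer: 264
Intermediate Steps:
h = -90/23 (h = 90/(-23) = 90*(-1/23) = -90/23 ≈ -3.9130)
O(A) = 2*A*(-5 + A) (O(A) = (-5 + A)*(2*A) = 2*A*(-5 + A))
d(c, R) = 0 (d(c, R) = (R - R)/((2*(-2)*(-5 - 2))) = 0/((2*(-2)*(-7))) = 0/28 = 0*(1/28) = 0)
264 + h*d(22, n(0, -5)) = 264 - 90/23*0 = 264 + 0 = 264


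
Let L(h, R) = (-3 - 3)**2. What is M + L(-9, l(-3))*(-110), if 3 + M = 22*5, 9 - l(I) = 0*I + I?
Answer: -3853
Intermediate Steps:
l(I) = 9 - I (l(I) = 9 - (0*I + I) = 9 - (0 + I) = 9 - I)
L(h, R) = 36 (L(h, R) = (-6)**2 = 36)
M = 107 (M = -3 + 22*5 = -3 + 110 = 107)
M + L(-9, l(-3))*(-110) = 107 + 36*(-110) = 107 - 3960 = -3853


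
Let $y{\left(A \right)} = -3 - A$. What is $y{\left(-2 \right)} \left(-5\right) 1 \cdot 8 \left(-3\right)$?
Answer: $-120$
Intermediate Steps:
$y{\left(-2 \right)} \left(-5\right) 1 \cdot 8 \left(-3\right) = \left(-3 - -2\right) \left(-5\right) 1 \cdot 8 \left(-3\right) = \left(-3 + 2\right) \left(-5\right) 8 \left(-3\right) = - \left(-40\right) \left(-3\right) = \left(-1\right) 120 = -120$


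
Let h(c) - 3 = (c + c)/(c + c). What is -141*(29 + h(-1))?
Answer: -4653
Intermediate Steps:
h(c) = 4 (h(c) = 3 + (c + c)/(c + c) = 3 + (2*c)/((2*c)) = 3 + (2*c)*(1/(2*c)) = 3 + 1 = 4)
-141*(29 + h(-1)) = -141*(29 + 4) = -141*33 = -4653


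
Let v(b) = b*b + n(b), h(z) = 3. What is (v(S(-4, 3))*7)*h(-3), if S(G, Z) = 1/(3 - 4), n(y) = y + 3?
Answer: 63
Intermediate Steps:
n(y) = 3 + y
S(G, Z) = -1 (S(G, Z) = 1/(-1) = -1)
v(b) = 3 + b + b² (v(b) = b*b + (3 + b) = b² + (3 + b) = 3 + b + b²)
(v(S(-4, 3))*7)*h(-3) = ((3 - 1 + (-1)²)*7)*3 = ((3 - 1 + 1)*7)*3 = (3*7)*3 = 21*3 = 63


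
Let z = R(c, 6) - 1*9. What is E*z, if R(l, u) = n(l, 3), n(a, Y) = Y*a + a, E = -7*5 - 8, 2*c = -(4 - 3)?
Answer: 473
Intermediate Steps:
c = -½ (c = (-(4 - 3))/2 = (-1*1)/2 = (½)*(-1) = -½ ≈ -0.50000)
E = -43 (E = -35 - 8 = -43)
n(a, Y) = a + Y*a
R(l, u) = 4*l (R(l, u) = l*(1 + 3) = l*4 = 4*l)
z = -11 (z = 4*(-½) - 1*9 = -2 - 9 = -11)
E*z = -43*(-11) = 473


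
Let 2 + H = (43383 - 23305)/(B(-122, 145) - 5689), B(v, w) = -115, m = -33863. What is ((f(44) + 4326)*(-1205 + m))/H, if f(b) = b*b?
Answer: 637267058032/15843 ≈ 4.0224e+7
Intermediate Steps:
f(b) = b²
H = -15843/2902 (H = -2 + (43383 - 23305)/(-115 - 5689) = -2 + 20078/(-5804) = -2 + 20078*(-1/5804) = -2 - 10039/2902 = -15843/2902 ≈ -5.4593)
((f(44) + 4326)*(-1205 + m))/H = ((44² + 4326)*(-1205 - 33863))/(-15843/2902) = ((1936 + 4326)*(-35068))*(-2902/15843) = (6262*(-35068))*(-2902/15843) = -219595816*(-2902/15843) = 637267058032/15843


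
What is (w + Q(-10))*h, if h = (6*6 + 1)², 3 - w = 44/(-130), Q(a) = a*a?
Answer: 9195573/65 ≈ 1.4147e+5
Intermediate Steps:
Q(a) = a²
w = 217/65 (w = 3 - 44/(-130) = 3 - 44*(-1)/130 = 3 - 1*(-22/65) = 3 + 22/65 = 217/65 ≈ 3.3385)
h = 1369 (h = (36 + 1)² = 37² = 1369)
(w + Q(-10))*h = (217/65 + (-10)²)*1369 = (217/65 + 100)*1369 = (6717/65)*1369 = 9195573/65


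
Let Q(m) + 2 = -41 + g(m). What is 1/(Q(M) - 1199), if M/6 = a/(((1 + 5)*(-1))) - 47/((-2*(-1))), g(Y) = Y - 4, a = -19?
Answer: -1/1368 ≈ -0.00073099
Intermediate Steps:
g(Y) = -4 + Y
M = -122 (M = 6*(-19*(-1/(1 + 5)) - 47/((-2*(-1)))) = 6*(-19/(6*(-1)) - 47/2) = 6*(-19/(-6) - 47*½) = 6*(-19*(-⅙) - 47/2) = 6*(19/6 - 47/2) = 6*(-61/3) = -122)
Q(m) = -47 + m (Q(m) = -2 + (-41 + (-4 + m)) = -2 + (-45 + m) = -47 + m)
1/(Q(M) - 1199) = 1/((-47 - 122) - 1199) = 1/(-169 - 1199) = 1/(-1368) = -1/1368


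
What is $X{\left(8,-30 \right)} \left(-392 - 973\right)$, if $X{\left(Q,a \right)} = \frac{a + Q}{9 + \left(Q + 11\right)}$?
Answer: $\frac{2145}{2} \approx 1072.5$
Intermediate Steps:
$X{\left(Q,a \right)} = \frac{Q + a}{20 + Q}$ ($X{\left(Q,a \right)} = \frac{Q + a}{9 + \left(11 + Q\right)} = \frac{Q + a}{20 + Q}$)
$X{\left(8,-30 \right)} \left(-392 - 973\right) = \frac{8 - 30}{20 + 8} \left(-392 - 973\right) = \frac{1}{28} \left(-22\right) \left(-1365\right) = \left(- \frac{11}{14}\right) \left(-1365\right) = \frac{2145}{2}$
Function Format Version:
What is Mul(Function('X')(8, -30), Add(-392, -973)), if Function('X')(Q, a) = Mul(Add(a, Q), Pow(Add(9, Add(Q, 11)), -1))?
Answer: Rational(2145, 2) ≈ 1072.5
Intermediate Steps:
Function('X')(Q, a) = Mul(Pow(Add(20, Q), -1), Add(Q, a)) (Function('X')(Q, a) = Mul(Add(Q, a), Pow(Add(9, Add(11, Q)), -1)) = Mul(Add(Q, a), Pow(Add(20, Q), -1)) = Mul(Pow(Add(20, Q), -1), Add(Q, a)))
Mul(Function('X')(8, -30), Add(-392, -973)) = Mul(Mul(Pow(Add(20, 8), -1), Add(8, -30)), Add(-392, -973)) = Mul(Mul(Pow(28, -1), -22), -1365) = Mul(Mul(Rational(1, 28), -22), -1365) = Mul(Rational(-11, 14), -1365) = Rational(2145, 2)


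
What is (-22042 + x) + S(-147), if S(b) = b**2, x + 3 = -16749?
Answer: -17185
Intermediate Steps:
x = -16752 (x = -3 - 16749 = -16752)
(-22042 + x) + S(-147) = (-22042 - 16752) + (-147)**2 = -38794 + 21609 = -17185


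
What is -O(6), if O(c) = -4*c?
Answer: 24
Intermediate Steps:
-O(6) = -(-4)*6 = -1*(-24) = 24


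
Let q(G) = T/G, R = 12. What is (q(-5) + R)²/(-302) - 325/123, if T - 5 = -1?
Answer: -1419739/464325 ≈ -3.0576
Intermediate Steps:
T = 4 (T = 5 - 1 = 4)
q(G) = 4/G
(q(-5) + R)²/(-302) - 325/123 = (4/(-5) + 12)²/(-302) - 325/123 = (4*(-⅕) + 12)²*(-1/302) - 325*1/123 = (-⅘ + 12)²*(-1/302) - 325/123 = (56/5)²*(-1/302) - 325/123 = (3136/25)*(-1/302) - 325/123 = -1568/3775 - 325/123 = -1419739/464325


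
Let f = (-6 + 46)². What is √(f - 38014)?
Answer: 51*I*√14 ≈ 190.82*I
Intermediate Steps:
f = 1600 (f = 40² = 1600)
√(f - 38014) = √(1600 - 38014) = √(-36414) = 51*I*√14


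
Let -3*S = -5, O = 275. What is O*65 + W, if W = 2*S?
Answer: 53635/3 ≈ 17878.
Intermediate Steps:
S = 5/3 (S = -1/3*(-5) = 5/3 ≈ 1.6667)
W = 10/3 (W = 2*(5/3) = 10/3 ≈ 3.3333)
O*65 + W = 275*65 + 10/3 = 17875 + 10/3 = 53635/3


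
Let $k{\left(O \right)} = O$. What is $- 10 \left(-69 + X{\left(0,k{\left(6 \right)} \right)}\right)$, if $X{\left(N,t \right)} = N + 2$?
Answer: $670$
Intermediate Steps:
$X{\left(N,t \right)} = 2 + N$
$- 10 \left(-69 + X{\left(0,k{\left(6 \right)} \right)}\right) = - 10 \left(-69 + \left(2 + 0\right)\right) = - 10 \left(-69 + 2\right) = \left(-10\right) \left(-67\right) = 670$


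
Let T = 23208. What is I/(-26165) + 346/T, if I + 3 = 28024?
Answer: -320629139/303618660 ≈ -1.0560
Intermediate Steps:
I = 28021 (I = -3 + 28024 = 28021)
I/(-26165) + 346/T = 28021/(-26165) + 346/23208 = 28021*(-1/26165) + 346*(1/23208) = -28021/26165 + 173/11604 = -320629139/303618660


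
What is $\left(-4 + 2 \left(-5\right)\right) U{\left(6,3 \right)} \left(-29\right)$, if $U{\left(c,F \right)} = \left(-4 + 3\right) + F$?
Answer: $812$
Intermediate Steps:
$U{\left(c,F \right)} = -1 + F$
$\left(-4 + 2 \left(-5\right)\right) U{\left(6,3 \right)} \left(-29\right) = \left(-4 + 2 \left(-5\right)\right) \left(-1 + 3\right) \left(-29\right) = \left(-4 - 10\right) 2 \left(-29\right) = \left(-14\right) 2 \left(-29\right) = \left(-28\right) \left(-29\right) = 812$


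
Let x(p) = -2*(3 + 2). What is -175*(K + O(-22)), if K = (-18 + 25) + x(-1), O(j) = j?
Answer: 4375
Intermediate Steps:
x(p) = -10 (x(p) = -2*5 = -10)
K = -3 (K = (-18 + 25) - 10 = 7 - 10 = -3)
-175*(K + O(-22)) = -175*(-3 - 22) = -175*(-25) = 4375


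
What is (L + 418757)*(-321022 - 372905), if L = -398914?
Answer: -13769593461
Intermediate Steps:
(L + 418757)*(-321022 - 372905) = (-398914 + 418757)*(-321022 - 372905) = 19843*(-693927) = -13769593461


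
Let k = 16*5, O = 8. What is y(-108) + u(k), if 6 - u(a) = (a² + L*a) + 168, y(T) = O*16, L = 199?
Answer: -22354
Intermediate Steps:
y(T) = 128 (y(T) = 8*16 = 128)
k = 80
u(a) = -162 - a² - 199*a (u(a) = 6 - ((a² + 199*a) + 168) = 6 - (168 + a² + 199*a) = 6 + (-168 - a² - 199*a) = -162 - a² - 199*a)
y(-108) + u(k) = 128 + (-162 - 1*80² - 199*80) = 128 + (-162 - 1*6400 - 15920) = 128 + (-162 - 6400 - 15920) = 128 - 22482 = -22354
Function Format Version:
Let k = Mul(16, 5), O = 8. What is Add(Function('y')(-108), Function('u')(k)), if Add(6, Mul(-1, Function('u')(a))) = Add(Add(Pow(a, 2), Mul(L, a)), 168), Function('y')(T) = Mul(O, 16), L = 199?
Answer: -22354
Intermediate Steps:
Function('y')(T) = 128 (Function('y')(T) = Mul(8, 16) = 128)
k = 80
Function('u')(a) = Add(-162, Mul(-1, Pow(a, 2)), Mul(-199, a)) (Function('u')(a) = Add(6, Mul(-1, Add(Add(Pow(a, 2), Mul(199, a)), 168))) = Add(6, Mul(-1, Add(168, Pow(a, 2), Mul(199, a)))) = Add(6, Add(-168, Mul(-1, Pow(a, 2)), Mul(-199, a))) = Add(-162, Mul(-1, Pow(a, 2)), Mul(-199, a)))
Add(Function('y')(-108), Function('u')(k)) = Add(128, Add(-162, Mul(-1, Pow(80, 2)), Mul(-199, 80))) = Add(128, Add(-162, Mul(-1, 6400), -15920)) = Add(128, Add(-162, -6400, -15920)) = Add(128, -22482) = -22354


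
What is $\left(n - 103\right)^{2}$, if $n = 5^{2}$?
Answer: $6084$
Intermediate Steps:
$n = 25$
$\left(n - 103\right)^{2} = \left(25 - 103\right)^{2} = \left(-78\right)^{2} = 6084$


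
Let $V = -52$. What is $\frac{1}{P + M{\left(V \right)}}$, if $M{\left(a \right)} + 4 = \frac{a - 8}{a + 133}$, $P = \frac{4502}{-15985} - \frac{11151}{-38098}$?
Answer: $- \frac{16442906310}{77769804287} \approx -0.21143$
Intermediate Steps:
$P = \frac{6731539}{608996530}$ ($P = 4502 \left(- \frac{1}{15985}\right) - - \frac{11151}{38098} = - \frac{4502}{15985} + \frac{11151}{38098} = \frac{6731539}{608996530} \approx 0.011053$)
$M{\left(a \right)} = -4 + \frac{-8 + a}{133 + a}$ ($M{\left(a \right)} = -4 + \frac{a - 8}{a + 133} = -4 + \frac{-8 + a}{133 + a}$)
$\frac{1}{P + M{\left(V \right)}} = \frac{1}{\frac{6731539}{608996530} + \frac{3 \left(-180 - -52\right)}{133 - 52}} = \frac{1}{\frac{6731539}{608996530} + \frac{3 \left(-180 + 52\right)}{81}} = \frac{1}{\frac{6731539}{608996530} + 3 \cdot \frac{1}{81} \left(-128\right)} = \frac{1}{\frac{6731539}{608996530} - \frac{128}{27}} = \frac{1}{- \frac{77769804287}{16442906310}} = - \frac{16442906310}{77769804287}$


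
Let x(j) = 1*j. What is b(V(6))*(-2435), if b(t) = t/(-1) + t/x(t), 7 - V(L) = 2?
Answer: 9740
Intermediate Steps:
x(j) = j
V(L) = 5 (V(L) = 7 - 1*2 = 7 - 2 = 5)
b(t) = 1 - t (b(t) = t/(-1) + t/t = t*(-1) + 1 = -t + 1 = 1 - t)
b(V(6))*(-2435) = (1 - 1*5)*(-2435) = (1 - 5)*(-2435) = -4*(-2435) = 9740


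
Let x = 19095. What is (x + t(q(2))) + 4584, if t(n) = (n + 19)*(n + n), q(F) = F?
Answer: 23763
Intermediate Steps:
t(n) = 2*n*(19 + n) (t(n) = (19 + n)*(2*n) = 2*n*(19 + n))
(x + t(q(2))) + 4584 = (19095 + 2*2*(19 + 2)) + 4584 = (19095 + 2*2*21) + 4584 = (19095 + 84) + 4584 = 19179 + 4584 = 23763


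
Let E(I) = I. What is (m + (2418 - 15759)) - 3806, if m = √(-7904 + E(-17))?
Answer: -17147 + 89*I ≈ -17147.0 + 89.0*I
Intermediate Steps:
m = 89*I (m = √(-7904 - 17) = √(-7921) = 89*I ≈ 89.0*I)
(m + (2418 - 15759)) - 3806 = (89*I + (2418 - 15759)) - 3806 = (89*I - 13341) - 3806 = (-13341 + 89*I) - 3806 = -17147 + 89*I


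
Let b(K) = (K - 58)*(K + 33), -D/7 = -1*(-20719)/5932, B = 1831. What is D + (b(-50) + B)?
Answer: 21607611/5932 ≈ 3642.6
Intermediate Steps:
D = -145033/5932 (D = -7*(-1*(-20719))/5932 = -145033/5932 ≈ -24.449)
b(K) = (-58 + K)*(33 + K)
D + (b(-50) + B) = -145033/5932 + ((-1914 + (-50)**2 - 25*(-50)) + 1831) = -145033/5932 + ((-1914 + 2500 + 1250) + 1831) = -145033/5932 + (1836 + 1831) = -145033/5932 + 3667 = 21607611/5932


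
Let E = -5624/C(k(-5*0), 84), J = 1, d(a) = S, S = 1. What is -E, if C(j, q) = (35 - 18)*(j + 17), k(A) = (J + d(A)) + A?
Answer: 296/17 ≈ 17.412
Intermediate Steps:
d(a) = 1
k(A) = 2 + A (k(A) = (1 + 1) + A = 2 + A)
C(j, q) = 289 + 17*j (C(j, q) = 17*(17 + j) = 289 + 17*j)
E = -296/17 (E = -5624/(289 + 17*(2 - 5*0)) = -5624/(289 + 17*(2 + 0)) = -5624/(289 + 17*2) = -5624/(289 + 34) = -5624/323 = -5624*1/323 = -296/17 ≈ -17.412)
-E = -1*(-296/17) = 296/17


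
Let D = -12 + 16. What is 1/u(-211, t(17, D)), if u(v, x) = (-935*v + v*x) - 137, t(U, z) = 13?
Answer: 1/194405 ≈ 5.1439e-6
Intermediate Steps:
D = 4
u(v, x) = -137 - 935*v + v*x
1/u(-211, t(17, D)) = 1/(-137 - 935*(-211) - 211*13) = 1/(-137 + 197285 - 2743) = 1/194405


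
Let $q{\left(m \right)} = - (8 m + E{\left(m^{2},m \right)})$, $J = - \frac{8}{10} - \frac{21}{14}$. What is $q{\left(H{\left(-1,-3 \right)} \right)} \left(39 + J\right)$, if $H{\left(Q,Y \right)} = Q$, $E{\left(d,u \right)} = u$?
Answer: $\frac{3303}{10} \approx 330.3$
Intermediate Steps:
$J = - \frac{23}{10}$ ($J = \left(-8\right) \frac{1}{10} - \frac{3}{2} = - \frac{4}{5} - \frac{3}{2} = - \frac{23}{10} \approx -2.3$)
$q{\left(m \right)} = - 9 m$ ($q{\left(m \right)} = - (8 m + m) = - 9 m$)
$q{\left(H{\left(-1,-3 \right)} \right)} \left(39 + J\right) = \left(-9\right) \left(-1\right) \left(39 - \frac{23}{10}\right) = 9 \cdot \frac{367}{10} = \frac{3303}{10}$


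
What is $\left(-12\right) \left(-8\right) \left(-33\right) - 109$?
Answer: $-3277$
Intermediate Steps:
$\left(-12\right) \left(-8\right) \left(-33\right) - 109 = 96 \left(-33\right) - 109 = -3168 - 109 = -3277$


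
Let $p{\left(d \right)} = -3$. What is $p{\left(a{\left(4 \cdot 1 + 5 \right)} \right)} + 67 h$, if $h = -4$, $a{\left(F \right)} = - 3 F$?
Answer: $-271$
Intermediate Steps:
$p{\left(a{\left(4 \cdot 1 + 5 \right)} \right)} + 67 h = -3 + 67 \left(-4\right) = -3 - 268 = -271$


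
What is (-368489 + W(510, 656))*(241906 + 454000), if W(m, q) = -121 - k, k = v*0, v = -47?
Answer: -256517910660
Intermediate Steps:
k = 0 (k = -47*0 = 0)
W(m, q) = -121 (W(m, q) = -121 - 1*0 = -121 + 0 = -121)
(-368489 + W(510, 656))*(241906 + 454000) = (-368489 - 121)*(241906 + 454000) = -368610*695906 = -256517910660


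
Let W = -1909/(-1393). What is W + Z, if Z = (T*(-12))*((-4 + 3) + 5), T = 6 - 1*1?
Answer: -332411/1393 ≈ -238.63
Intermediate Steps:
T = 5 (T = 6 - 1 = 5)
Z = -240 (Z = (5*(-12))*((-4 + 3) + 5) = -60*(-1 + 5) = -60*4 = -240)
W = 1909/1393 (W = -1909*(-1/1393) = 1909/1393 ≈ 1.3704)
W + Z = 1909/1393 - 240 = -332411/1393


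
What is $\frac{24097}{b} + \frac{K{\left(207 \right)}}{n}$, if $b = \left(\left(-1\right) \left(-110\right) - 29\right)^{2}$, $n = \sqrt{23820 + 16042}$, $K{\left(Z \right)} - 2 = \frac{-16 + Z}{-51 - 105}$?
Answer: $\frac{24097}{6561} + \frac{121 \sqrt{39862}}{6218472} \approx 3.6766$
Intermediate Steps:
$K{\left(Z \right)} = \frac{82}{39} - \frac{Z}{156}$ ($K{\left(Z \right)} = 2 + \frac{-16 + Z}{-51 - 105} = 2 + \frac{-16 + Z}{-156} = 2 + \left(-16 + Z\right) \left(- \frac{1}{156}\right) = 2 - \left(- \frac{4}{39} + \frac{Z}{156}\right) = \frac{82}{39} - \frac{Z}{156}$)
$n = \sqrt{39862} \approx 199.65$
$b = 6561$ ($b = \left(110 - 29\right)^{2} = 81^{2} = 6561$)
$\frac{24097}{b} + \frac{K{\left(207 \right)}}{n} = \frac{24097}{6561} + \frac{\frac{82}{39} - \frac{69}{52}}{\sqrt{39862}} = 24097 \cdot \frac{1}{6561} + \left(\frac{82}{39} - \frac{69}{52}\right) \frac{\sqrt{39862}}{39862} = \frac{24097}{6561} + \frac{121 \frac{\sqrt{39862}}{39862}}{156} = \frac{24097}{6561} + \frac{121 \sqrt{39862}}{6218472}$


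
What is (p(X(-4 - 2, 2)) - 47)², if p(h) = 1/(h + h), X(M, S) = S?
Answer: 34969/16 ≈ 2185.6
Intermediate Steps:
p(h) = 1/(2*h)
(p(X(-4 - 2, 2)) - 47)² = ((½)/2 - 47)² = ((½)*(½) - 47)² = (¼ - 47)² = (-187/4)² = 34969/16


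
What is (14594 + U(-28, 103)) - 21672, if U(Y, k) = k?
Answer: -6975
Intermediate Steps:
(14594 + U(-28, 103)) - 21672 = (14594 + 103) - 21672 = 14697 - 21672 = -6975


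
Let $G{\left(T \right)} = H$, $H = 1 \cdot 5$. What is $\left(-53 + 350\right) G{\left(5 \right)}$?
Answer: $1485$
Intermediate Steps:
$H = 5$
$G{\left(T \right)} = 5$
$\left(-53 + 350\right) G{\left(5 \right)} = \left(-53 + 350\right) 5 = 297 \cdot 5 = 1485$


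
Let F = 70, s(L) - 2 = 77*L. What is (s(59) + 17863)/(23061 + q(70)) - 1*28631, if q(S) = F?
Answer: -662241253/23131 ≈ -28630.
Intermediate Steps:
s(L) = 2 + 77*L
q(S) = 70
(s(59) + 17863)/(23061 + q(70)) - 1*28631 = ((2 + 77*59) + 17863)/(23061 + 70) - 1*28631 = ((2 + 4543) + 17863)/23131 - 28631 = (4545 + 17863)*(1/23131) - 28631 = 22408*(1/23131) - 28631 = 22408/23131 - 28631 = -662241253/23131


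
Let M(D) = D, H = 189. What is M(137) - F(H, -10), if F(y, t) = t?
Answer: 147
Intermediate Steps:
M(137) - F(H, -10) = 137 - 1*(-10) = 137 + 10 = 147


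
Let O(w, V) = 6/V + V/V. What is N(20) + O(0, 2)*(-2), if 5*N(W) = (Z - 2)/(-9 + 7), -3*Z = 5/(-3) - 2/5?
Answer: -3541/450 ≈ -7.8689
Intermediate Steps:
O(w, V) = 1 + 6/V (O(w, V) = 6/V + 1 = 1 + 6/V)
Z = 31/45 (Z = -(5/(-3) - 2/5)/3 = -(5*(-⅓) - 2*⅕)/3 = -(-5/3 - ⅖)/3 = -⅓*(-31/15) = 31/45 ≈ 0.68889)
N(W) = 59/450 (N(W) = ((31/45 - 2)/(-9 + 7))/5 = (-59/45/(-2))/5 = (-59/45*(-½))/5 = (⅕)*(59/90) = 59/450)
N(20) + O(0, 2)*(-2) = 59/450 + ((6 + 2)/2)*(-2) = 59/450 + ((½)*8)*(-2) = 59/450 + 4*(-2) = 59/450 - 8 = -3541/450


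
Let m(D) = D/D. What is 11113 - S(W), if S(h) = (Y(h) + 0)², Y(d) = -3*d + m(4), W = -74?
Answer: -38616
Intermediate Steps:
m(D) = 1
Y(d) = 1 - 3*d (Y(d) = -3*d + 1 = 1 - 3*d)
S(h) = (1 - 3*h)² (S(h) = ((1 - 3*h) + 0)² = (1 - 3*h)²)
11113 - S(W) = 11113 - (-1 + 3*(-74))² = 11113 - (-1 - 222)² = 11113 - 1*(-223)² = 11113 - 1*49729 = 11113 - 49729 = -38616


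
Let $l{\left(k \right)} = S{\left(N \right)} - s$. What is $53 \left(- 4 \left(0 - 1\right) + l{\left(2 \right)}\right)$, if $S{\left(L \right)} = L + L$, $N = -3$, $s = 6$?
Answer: $-424$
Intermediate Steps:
$S{\left(L \right)} = 2 L$
$l{\left(k \right)} = -12$ ($l{\left(k \right)} = 2 \left(-3\right) - 6 = -6 - 6 = -12$)
$53 \left(- 4 \left(0 - 1\right) + l{\left(2 \right)}\right) = 53 \left(- 4 \left(0 - 1\right) - 12\right) = 53 \left(\left(-4\right) \left(-1\right) - 12\right) = 53 \left(4 - 12\right) = 53 \left(-8\right) = -424$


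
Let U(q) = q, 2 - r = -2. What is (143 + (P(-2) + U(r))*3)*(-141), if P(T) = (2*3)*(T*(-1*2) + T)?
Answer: -26931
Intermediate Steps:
r = 4 (r = 2 - 1*(-2) = 2 + 2 = 4)
P(T) = -6*T (P(T) = 6*(T*(-2) + T) = 6*(-2*T + T) = 6*(-T) = -6*T)
(143 + (P(-2) + U(r))*3)*(-141) = (143 + (-6*(-2) + 4)*3)*(-141) = (143 + (12 + 4)*3)*(-141) = (143 + 16*3)*(-141) = (143 + 48)*(-141) = 191*(-141) = -26931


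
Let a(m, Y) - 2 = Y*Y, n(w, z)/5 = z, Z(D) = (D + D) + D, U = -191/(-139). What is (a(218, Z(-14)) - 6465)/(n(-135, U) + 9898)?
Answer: -653161/1376777 ≈ -0.47441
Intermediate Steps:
U = 191/139 (U = -191*(-1/139) = 191/139 ≈ 1.3741)
Z(D) = 3*D (Z(D) = 2*D + D = 3*D)
n(w, z) = 5*z
a(m, Y) = 2 + Y**2 (a(m, Y) = 2 + Y*Y = 2 + Y**2)
(a(218, Z(-14)) - 6465)/(n(-135, U) + 9898) = ((2 + (3*(-14))**2) - 6465)/(5*(191/139) + 9898) = ((2 + (-42)**2) - 6465)/(955/139 + 9898) = ((2 + 1764) - 6465)/(1376777/139) = (1766 - 6465)*(139/1376777) = -4699*139/1376777 = -653161/1376777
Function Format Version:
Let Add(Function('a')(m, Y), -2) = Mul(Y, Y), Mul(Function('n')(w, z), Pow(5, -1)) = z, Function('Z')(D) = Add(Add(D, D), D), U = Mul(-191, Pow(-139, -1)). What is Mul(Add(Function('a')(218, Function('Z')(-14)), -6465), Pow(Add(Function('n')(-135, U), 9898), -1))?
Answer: Rational(-653161, 1376777) ≈ -0.47441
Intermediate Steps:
U = Rational(191, 139) (U = Mul(-191, Rational(-1, 139)) = Rational(191, 139) ≈ 1.3741)
Function('Z')(D) = Mul(3, D) (Function('Z')(D) = Add(Mul(2, D), D) = Mul(3, D))
Function('n')(w, z) = Mul(5, z)
Function('a')(m, Y) = Add(2, Pow(Y, 2)) (Function('a')(m, Y) = Add(2, Mul(Y, Y)) = Add(2, Pow(Y, 2)))
Mul(Add(Function('a')(218, Function('Z')(-14)), -6465), Pow(Add(Function('n')(-135, U), 9898), -1)) = Mul(Add(Add(2, Pow(Mul(3, -14), 2)), -6465), Pow(Add(Mul(5, Rational(191, 139)), 9898), -1)) = Mul(Add(Add(2, Pow(-42, 2)), -6465), Pow(Add(Rational(955, 139), 9898), -1)) = Mul(Add(Add(2, 1764), -6465), Pow(Rational(1376777, 139), -1)) = Mul(Add(1766, -6465), Rational(139, 1376777)) = Mul(-4699, Rational(139, 1376777)) = Rational(-653161, 1376777)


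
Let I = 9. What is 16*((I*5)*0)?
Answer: 0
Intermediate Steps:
16*((I*5)*0) = 16*((9*5)*0) = 16*(45*0) = 16*0 = 0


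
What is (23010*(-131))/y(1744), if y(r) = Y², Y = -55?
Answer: -602862/605 ≈ -996.47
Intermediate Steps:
y(r) = 3025 (y(r) = (-55)² = 3025)
(23010*(-131))/y(1744) = (23010*(-131))/3025 = -3014310*1/3025 = -602862/605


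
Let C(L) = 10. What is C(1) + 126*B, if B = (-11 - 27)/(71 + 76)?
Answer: -158/7 ≈ -22.571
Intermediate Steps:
B = -38/147 ≈ -0.25850
C(1) + 126*B = 10 + 126*(-38/147) = 10 - 228/7 = -158/7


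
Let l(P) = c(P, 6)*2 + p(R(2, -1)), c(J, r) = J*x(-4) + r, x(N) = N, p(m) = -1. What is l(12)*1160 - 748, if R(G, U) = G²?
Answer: -99348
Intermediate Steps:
c(J, r) = r - 4*J (c(J, r) = J*(-4) + r = -4*J + r = r - 4*J)
l(P) = 11 - 8*P (l(P) = (6 - 4*P)*2 - 1 = (12 - 8*P) - 1 = 11 - 8*P)
l(12)*1160 - 748 = (11 - 8*12)*1160 - 748 = (11 - 96)*1160 - 748 = -85*1160 - 748 = -98600 - 748 = -99348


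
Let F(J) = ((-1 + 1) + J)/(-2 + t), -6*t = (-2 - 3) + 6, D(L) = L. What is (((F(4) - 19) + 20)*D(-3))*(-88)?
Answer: -2904/13 ≈ -223.38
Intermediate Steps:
t = -⅙ (t = -((-2 - 3) + 6)/6 = -(-5 + 6)/6 = -⅙*1 = -⅙ ≈ -0.16667)
F(J) = -6*J/13 (F(J) = ((-1 + 1) + J)/(-2 - ⅙) = (0 + J)/(-13/6) = J*(-6/13) = -6*J/13)
(((F(4) - 19) + 20)*D(-3))*(-88) = (((-6/13*4 - 19) + 20)*(-3))*(-88) = (((-24/13 - 19) + 20)*(-3))*(-88) = ((-271/13 + 20)*(-3))*(-88) = -11/13*(-3)*(-88) = (33/13)*(-88) = -2904/13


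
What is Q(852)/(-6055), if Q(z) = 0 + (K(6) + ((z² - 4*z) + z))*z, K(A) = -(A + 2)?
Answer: -123257136/1211 ≈ -1.0178e+5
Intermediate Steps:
K(A) = -2 - A (K(A) = -(2 + A) = -2 - A)
Q(z) = z*(-8 + z² - 3*z) (Q(z) = 0 + ((-2 - 1*6) + ((z² - 4*z) + z))*z = 0 + ((-2 - 6) + (z² - 3*z))*z = 0 + (-8 + (z² - 3*z))*z = 0 + (-8 + z² - 3*z)*z = 0 + z*(-8 + z² - 3*z) = z*(-8 + z² - 3*z))
Q(852)/(-6055) = (852*(-8 + 852² - 3*852))/(-6055) = (852*(-8 + 725904 - 2556))*(-1/6055) = (852*723340)*(-1/6055) = 616285680*(-1/6055) = -123257136/1211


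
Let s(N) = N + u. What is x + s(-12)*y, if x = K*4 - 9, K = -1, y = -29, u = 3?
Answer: 248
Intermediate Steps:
x = -13 (x = -1*4 - 9 = -4 - 9 = -13)
s(N) = 3 + N (s(N) = N + 3 = 3 + N)
x + s(-12)*y = -13 + (3 - 12)*(-29) = -13 - 9*(-29) = -13 + 261 = 248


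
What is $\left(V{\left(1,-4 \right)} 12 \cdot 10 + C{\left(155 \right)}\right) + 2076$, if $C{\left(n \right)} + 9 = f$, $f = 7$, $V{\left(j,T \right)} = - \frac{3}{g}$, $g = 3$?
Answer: $1954$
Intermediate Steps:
$V{\left(j,T \right)} = -1$ ($V{\left(j,T \right)} = - \frac{3}{3} = \left(-3\right) \frac{1}{3} = -1$)
$C{\left(n \right)} = -2$ ($C{\left(n \right)} = -9 + 7 = -2$)
$\left(V{\left(1,-4 \right)} 12 \cdot 10 + C{\left(155 \right)}\right) + 2076 = \left(\left(-1\right) 12 \cdot 10 - 2\right) + 2076 = \left(\left(-12\right) 10 - 2\right) + 2076 = \left(-120 - 2\right) + 2076 = -122 + 2076 = 1954$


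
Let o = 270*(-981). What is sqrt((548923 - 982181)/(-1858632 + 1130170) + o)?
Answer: I*sqrt(717116192018179)/52033 ≈ 514.65*I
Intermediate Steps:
o = -264870
sqrt((548923 - 982181)/(-1858632 + 1130170) + o) = sqrt((548923 - 982181)/(-1858632 + 1130170) - 264870) = sqrt(-433258/(-728462) - 264870) = sqrt(-433258*(-1/728462) - 264870) = sqrt(30947/52033 - 264870) = sqrt(-13781949763/52033) = I*sqrt(717116192018179)/52033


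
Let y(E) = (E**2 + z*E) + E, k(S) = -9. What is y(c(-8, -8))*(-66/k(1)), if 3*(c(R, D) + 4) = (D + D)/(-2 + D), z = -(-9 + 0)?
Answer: -112112/675 ≈ -166.09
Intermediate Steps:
z = 9 (z = -1*(-9) = 9)
c(R, D) = -4 + 2*D/(3*(-2 + D)) (c(R, D) = -4 + ((D + D)/(-2 + D))/3 = -4 + ((2*D)/(-2 + D))/3 = -4 + (2*D/(-2 + D))/3 = -4 + 2*D/(3*(-2 + D)))
y(E) = E**2 + 10*E (y(E) = (E**2 + 9*E) + E = E**2 + 10*E)
y(c(-8, -8))*(-66/k(1)) = ((2*(12 - 5*(-8))/(3*(-2 - 8)))*(10 + 2*(12 - 5*(-8))/(3*(-2 - 8))))*(-66/(-9)) = (((2/3)*(12 + 40)/(-10))*(10 + (2/3)*(12 + 40)/(-10)))*(-66*(-1/9)) = (((2/3)*(-1/10)*52)*(10 + (2/3)*(-1/10)*52))*(22/3) = -52*(10 - 52/15)/15*(22/3) = -52/15*98/15*(22/3) = -5096/225*22/3 = -112112/675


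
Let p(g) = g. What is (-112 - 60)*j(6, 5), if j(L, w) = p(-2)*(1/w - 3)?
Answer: -4816/5 ≈ -963.20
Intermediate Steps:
j(L, w) = 6 - 2/w (j(L, w) = -2*(1/w - 3) = -2*(-3 + 1/w) = 6 - 2/w)
(-112 - 60)*j(6, 5) = (-112 - 60)*(6 - 2/5) = -172*(6 - 2*⅕) = -172*(6 - ⅖) = -172*28/5 = -4816/5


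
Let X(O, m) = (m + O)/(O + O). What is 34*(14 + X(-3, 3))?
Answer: 476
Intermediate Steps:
X(O, m) = (O + m)/(2*O) (X(O, m) = (O + m)/((2*O)) = (O + m)*(1/(2*O)) = (O + m)/(2*O))
34*(14 + X(-3, 3)) = 34*(14 + (½)*(-3 + 3)/(-3)) = 34*(14 + (½)*(-⅓)*0) = 34*(14 + 0) = 34*14 = 476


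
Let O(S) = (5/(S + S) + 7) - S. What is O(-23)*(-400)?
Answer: -275000/23 ≈ -11957.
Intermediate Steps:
O(S) = 7 - S + 5/(2*S) (O(S) = (5/(2*S) + 7) - S = (7 + 5/(2*S)) - S = 7 - S + 5/(2*S))
O(-23)*(-400) = (7 - 1*(-23) + (5/2)/(-23))*(-400) = (7 + 23 + (5/2)*(-1/23))*(-400) = (7 + 23 - 5/46)*(-400) = (1375/46)*(-400) = -275000/23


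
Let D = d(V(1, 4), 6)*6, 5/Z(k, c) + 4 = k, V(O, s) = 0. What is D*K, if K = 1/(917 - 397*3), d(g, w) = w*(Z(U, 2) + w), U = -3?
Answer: -666/959 ≈ -0.69447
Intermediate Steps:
Z(k, c) = 5/(-4 + k)
d(g, w) = w*(-5/7 + w) (d(g, w) = w*(5/(-4 - 3) + w) = w*(5/(-7) + w) = w*(5*(-⅐) + w) = w*(-5/7 + w))
K = -1/274 (K = 1/(917 - 1191) = 1/(-274) = -1/274 ≈ -0.0036496)
D = 1332/7 (D = ((⅐)*6*(-5 + 7*6))*6 = ((⅐)*6*(-5 + 42))*6 = ((⅐)*6*37)*6 = (222/7)*6 = 1332/7 ≈ 190.29)
D*K = (1332/7)*(-1/274) = -666/959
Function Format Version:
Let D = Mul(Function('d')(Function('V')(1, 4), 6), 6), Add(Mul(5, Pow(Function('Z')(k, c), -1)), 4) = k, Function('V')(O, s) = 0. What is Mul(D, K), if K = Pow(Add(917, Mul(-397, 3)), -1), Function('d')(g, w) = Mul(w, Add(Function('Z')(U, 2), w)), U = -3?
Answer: Rational(-666, 959) ≈ -0.69447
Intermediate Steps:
Function('Z')(k, c) = Mul(5, Pow(Add(-4, k), -1))
Function('d')(g, w) = Mul(w, Add(Rational(-5, 7), w)) (Function('d')(g, w) = Mul(w, Add(Mul(5, Pow(Add(-4, -3), -1)), w)) = Mul(w, Add(Mul(5, Pow(-7, -1)), w)) = Mul(w, Add(Mul(5, Rational(-1, 7)), w)) = Mul(w, Add(Rational(-5, 7), w)))
K = Rational(-1, 274) (K = Pow(Add(917, -1191), -1) = Pow(-274, -1) = Rational(-1, 274) ≈ -0.0036496)
D = Rational(1332, 7) (D = Mul(Mul(Rational(1, 7), 6, Add(-5, Mul(7, 6))), 6) = Mul(Mul(Rational(1, 7), 6, Add(-5, 42)), 6) = Mul(Mul(Rational(1, 7), 6, 37), 6) = Mul(Rational(222, 7), 6) = Rational(1332, 7) ≈ 190.29)
Mul(D, K) = Mul(Rational(1332, 7), Rational(-1, 274)) = Rational(-666, 959)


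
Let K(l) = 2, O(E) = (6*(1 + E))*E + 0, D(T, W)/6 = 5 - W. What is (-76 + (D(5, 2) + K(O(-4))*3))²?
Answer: 2704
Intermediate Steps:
D(T, W) = 30 - 6*W (D(T, W) = 6*(5 - W) = 30 - 6*W)
O(E) = E*(6 + 6*E) (O(E) = (6 + 6*E)*E + 0 = E*(6 + 6*E) + 0 = E*(6 + 6*E))
(-76 + (D(5, 2) + K(O(-4))*3))² = (-76 + ((30 - 6*2) + 2*3))² = (-76 + ((30 - 12) + 6))² = (-76 + (18 + 6))² = (-76 + 24)² = (-52)² = 2704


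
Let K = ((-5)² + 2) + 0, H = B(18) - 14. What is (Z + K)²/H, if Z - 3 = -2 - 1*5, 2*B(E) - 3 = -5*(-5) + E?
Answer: 529/9 ≈ 58.778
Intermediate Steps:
B(E) = 14 + E/2 (B(E) = 3/2 + (-5*(-5) + E)/2 = 3/2 + (25 + E)/2 = 3/2 + (25/2 + E/2) = 14 + E/2)
Z = -4 (Z = 3 + (-2 - 1*5) = 3 + (-2 - 5) = 3 - 7 = -4)
H = 9 (H = (14 + (½)*18) - 14 = (14 + 9) - 14 = 23 - 14 = 9)
K = 27 (K = (25 + 2) + 0 = 27 + 0 = 27)
(Z + K)²/H = (-4 + 27)²/9 = 23²*(⅑) = 529*(⅑) = 529/9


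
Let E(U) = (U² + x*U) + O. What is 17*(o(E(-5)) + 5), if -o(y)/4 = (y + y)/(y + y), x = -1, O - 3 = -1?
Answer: 17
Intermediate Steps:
O = 2 (O = 3 - 1 = 2)
E(U) = 2 + U² - U (E(U) = (U² - U) + 2 = 2 + U² - U)
o(y) = -4 (o(y) = -4*(y + y)/(y + y) = -4*2*y/(2*y) = -4*2*y*1/(2*y) = -4*1 = -4)
17*(o(E(-5)) + 5) = 17*(-4 + 5) = 17*1 = 17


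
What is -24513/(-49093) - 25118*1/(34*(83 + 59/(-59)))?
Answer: -582387865/68435642 ≈ -8.5100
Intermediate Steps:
-24513/(-49093) - 25118*1/(34*(83 + 59/(-59))) = -24513*(-1/49093) - 25118*1/(34*(83 + 59*(-1/59))) = 24513/49093 - 25118*1/(34*(83 - 1)) = 24513/49093 - 25118/(34*82) = 24513/49093 - 25118/2788 = 24513/49093 - 25118*1/2788 = 24513/49093 - 12559/1394 = -582387865/68435642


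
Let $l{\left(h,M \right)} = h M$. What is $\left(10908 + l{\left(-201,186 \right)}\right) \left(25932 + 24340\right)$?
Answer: $-1331102016$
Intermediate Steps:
$l{\left(h,M \right)} = M h$
$\left(10908 + l{\left(-201,186 \right)}\right) \left(25932 + 24340\right) = \left(10908 + 186 \left(-201\right)\right) \left(25932 + 24340\right) = \left(10908 - 37386\right) 50272 = \left(-26478\right) 50272 = -1331102016$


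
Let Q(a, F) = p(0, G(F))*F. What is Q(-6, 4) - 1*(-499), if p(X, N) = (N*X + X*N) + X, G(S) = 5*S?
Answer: 499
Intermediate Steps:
p(X, N) = X + 2*N*X (p(X, N) = (N*X + N*X) + X = 2*N*X + X = X + 2*N*X)
Q(a, F) = 0 (Q(a, F) = (0*(1 + 2*(5*F)))*F = (0*(1 + 10*F))*F = 0*F = 0)
Q(-6, 4) - 1*(-499) = 0 - 1*(-499) = 0 + 499 = 499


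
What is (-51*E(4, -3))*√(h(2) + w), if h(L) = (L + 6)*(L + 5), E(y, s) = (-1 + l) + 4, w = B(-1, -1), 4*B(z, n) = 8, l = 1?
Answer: -204*√58 ≈ -1553.6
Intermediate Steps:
B(z, n) = 2 (B(z, n) = (¼)*8 = 2)
w = 2
E(y, s) = 4 (E(y, s) = (-1 + 1) + 4 = 0 + 4 = 4)
h(L) = (5 + L)*(6 + L) (h(L) = (6 + L)*(5 + L) = (5 + L)*(6 + L))
(-51*E(4, -3))*√(h(2) + w) = (-51*4)*√((30 + 2² + 11*2) + 2) = -204*√((30 + 4 + 22) + 2) = -204*√(56 + 2) = -204*√58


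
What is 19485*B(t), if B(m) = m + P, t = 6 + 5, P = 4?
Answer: 292275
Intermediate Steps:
t = 11
B(m) = 4 + m (B(m) = m + 4 = 4 + m)
19485*B(t) = 19485*(4 + 11) = 19485*15 = 292275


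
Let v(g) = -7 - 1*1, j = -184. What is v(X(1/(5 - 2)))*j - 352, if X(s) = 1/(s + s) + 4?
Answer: 1120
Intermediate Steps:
X(s) = 4 + 1/(2*s) (X(s) = 1/(2*s) + 4 = 4 + 1/(2*s))
v(g) = -8 (v(g) = -7 - 1 = -8)
v(X(1/(5 - 2)))*j - 352 = -8*(-184) - 352 = 1472 - 352 = 1120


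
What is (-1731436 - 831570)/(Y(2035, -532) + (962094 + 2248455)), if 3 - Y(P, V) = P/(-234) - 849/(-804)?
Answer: -80365616136/100670308091 ≈ -0.79831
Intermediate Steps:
Y(P, V) = 521/268 + P/234 (Y(P, V) = 3 - (P/(-234) - 849/(-804)) = 3 - (P*(-1/234) - 849*(-1/804)) = 3 - (-P/234 + 283/268) = 3 - (283/268 - P/234) = 3 + (-283/268 + P/234) = 521/268 + P/234)
(-1731436 - 831570)/(Y(2035, -532) + (962094 + 2248455)) = (-1731436 - 831570)/((521/268 + (1/234)*2035) + (962094 + 2248455)) = -2563006/((521/268 + 2035/234) + 3210549) = -2563006/(333647/31356 + 3210549) = -2563006/100670308091/31356 = -2563006*31356/100670308091 = -80365616136/100670308091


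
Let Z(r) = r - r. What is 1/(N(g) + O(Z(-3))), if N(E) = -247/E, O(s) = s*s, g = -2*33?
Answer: 66/247 ≈ 0.26721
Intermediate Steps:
Z(r) = 0
g = -66
O(s) = s**2
1/(N(g) + O(Z(-3))) = 1/(-247/(-66) + 0**2) = 1/(-247*(-1/66) + 0) = 1/(247/66 + 0) = 1/(247/66) = 66/247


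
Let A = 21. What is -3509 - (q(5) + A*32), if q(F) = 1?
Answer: -4182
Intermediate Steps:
-3509 - (q(5) + A*32) = -3509 - (1 + 21*32) = -3509 - (1 + 672) = -3509 - 1*673 = -3509 - 673 = -4182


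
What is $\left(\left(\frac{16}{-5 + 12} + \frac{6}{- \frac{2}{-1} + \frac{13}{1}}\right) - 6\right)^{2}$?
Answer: $\frac{13456}{1225} \approx 10.984$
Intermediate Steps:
$\left(\left(\frac{16}{-5 + 12} + \frac{6}{- \frac{2}{-1} + \frac{13}{1}}\right) - 6\right)^{2} = \left(\left(\frac{16}{7} + \frac{6}{\left(-2\right) \left(-1\right) + 13 \cdot 1}\right) - 6\right)^{2} = \left(\left(16 \cdot \frac{1}{7} + \frac{6}{2 + 13}\right) - 6\right)^{2} = \left(\left(\frac{16}{7} + \frac{6}{15}\right) - 6\right)^{2} = \left(\left(\frac{16}{7} + 6 \cdot \frac{1}{15}\right) - 6\right)^{2} = \left(\left(\frac{16}{7} + \frac{2}{5}\right) - 6\right)^{2} = \left(\frac{94}{35} - 6\right)^{2} = \left(- \frac{116}{35}\right)^{2} = \frac{13456}{1225}$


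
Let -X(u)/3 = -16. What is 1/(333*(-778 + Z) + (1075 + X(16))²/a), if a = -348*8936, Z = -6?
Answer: -3109728/811864169545 ≈ -3.8304e-6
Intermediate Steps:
X(u) = 48 (X(u) = -3*(-16) = 48)
a = -3109728
1/(333*(-778 + Z) + (1075 + X(16))²/a) = 1/(333*(-778 - 6) + (1075 + 48)²/(-3109728)) = 1/(333*(-784) + 1123²*(-1/3109728)) = 1/(-261072 + 1261129*(-1/3109728)) = 1/(-261072 - 1261129/3109728) = 1/(-811864169545/3109728) = -3109728/811864169545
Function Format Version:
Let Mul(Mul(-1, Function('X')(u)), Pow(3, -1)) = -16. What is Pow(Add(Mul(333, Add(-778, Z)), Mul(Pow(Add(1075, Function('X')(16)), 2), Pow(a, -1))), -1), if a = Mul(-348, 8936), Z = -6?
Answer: Rational(-3109728, 811864169545) ≈ -3.8304e-6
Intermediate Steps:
Function('X')(u) = 48 (Function('X')(u) = Mul(-3, -16) = 48)
a = -3109728
Pow(Add(Mul(333, Add(-778, Z)), Mul(Pow(Add(1075, Function('X')(16)), 2), Pow(a, -1))), -1) = Pow(Add(Mul(333, Add(-778, -6)), Mul(Pow(Add(1075, 48), 2), Pow(-3109728, -1))), -1) = Pow(Add(Mul(333, -784), Mul(Pow(1123, 2), Rational(-1, 3109728))), -1) = Pow(Add(-261072, Mul(1261129, Rational(-1, 3109728))), -1) = Pow(Add(-261072, Rational(-1261129, 3109728)), -1) = Pow(Rational(-811864169545, 3109728), -1) = Rational(-3109728, 811864169545)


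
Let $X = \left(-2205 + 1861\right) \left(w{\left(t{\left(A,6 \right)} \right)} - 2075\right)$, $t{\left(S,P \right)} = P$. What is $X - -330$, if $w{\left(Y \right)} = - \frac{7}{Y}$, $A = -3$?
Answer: $\frac{2143594}{3} \approx 7.1453 \cdot 10^{5}$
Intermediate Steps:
$X = \frac{2142604}{3}$ ($X = \left(-2205 + 1861\right) \left(- \frac{7}{6} - 2075\right) = - 344 \left(\left(-7\right) \frac{1}{6} - 2075\right) = - 344 \left(- \frac{7}{6} - 2075\right) = \left(-344\right) \left(- \frac{12457}{6}\right) = \frac{2142604}{3} \approx 7.142 \cdot 10^{5}$)
$X - -330 = \frac{2142604}{3} - -330 = \frac{2142604}{3} + 330 = \frac{2143594}{3}$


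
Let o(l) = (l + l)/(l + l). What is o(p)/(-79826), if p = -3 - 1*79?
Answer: -1/79826 ≈ -1.2527e-5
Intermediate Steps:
p = -82 (p = -3 - 79 = -82)
o(l) = 1 (o(l) = (2*l)/((2*l)) = (2*l)*(1/(2*l)) = 1)
o(p)/(-79826) = 1/(-79826) = 1*(-1/79826) = -1/79826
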